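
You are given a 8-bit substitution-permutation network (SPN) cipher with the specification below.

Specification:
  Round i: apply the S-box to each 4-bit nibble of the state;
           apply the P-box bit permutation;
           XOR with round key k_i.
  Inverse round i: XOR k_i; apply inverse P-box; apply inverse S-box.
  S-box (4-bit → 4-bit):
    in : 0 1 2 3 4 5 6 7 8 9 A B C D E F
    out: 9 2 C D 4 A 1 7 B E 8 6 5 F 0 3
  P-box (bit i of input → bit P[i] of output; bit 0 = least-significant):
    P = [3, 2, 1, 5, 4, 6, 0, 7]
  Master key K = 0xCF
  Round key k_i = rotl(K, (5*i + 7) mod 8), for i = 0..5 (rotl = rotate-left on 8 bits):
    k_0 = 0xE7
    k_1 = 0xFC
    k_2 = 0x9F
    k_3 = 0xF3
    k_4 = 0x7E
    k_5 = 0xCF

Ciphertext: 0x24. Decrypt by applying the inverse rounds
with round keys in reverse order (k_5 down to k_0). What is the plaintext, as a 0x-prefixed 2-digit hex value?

s_0 = ciphertext = 0x24
s_1 = InvRound(s_0, k_5) = 0x93
s_2 = InvRound(s_1, k_4) = 0x98
s_3 = InvRound(s_2, k_3) = 0xB3
s_4 = InvRound(s_3, k_2) = 0xE8
s_5 = InvRound(s_4, k_1) = 0x61
s_6 = InvRound(s_5, k_0) = 0xAB

0xAB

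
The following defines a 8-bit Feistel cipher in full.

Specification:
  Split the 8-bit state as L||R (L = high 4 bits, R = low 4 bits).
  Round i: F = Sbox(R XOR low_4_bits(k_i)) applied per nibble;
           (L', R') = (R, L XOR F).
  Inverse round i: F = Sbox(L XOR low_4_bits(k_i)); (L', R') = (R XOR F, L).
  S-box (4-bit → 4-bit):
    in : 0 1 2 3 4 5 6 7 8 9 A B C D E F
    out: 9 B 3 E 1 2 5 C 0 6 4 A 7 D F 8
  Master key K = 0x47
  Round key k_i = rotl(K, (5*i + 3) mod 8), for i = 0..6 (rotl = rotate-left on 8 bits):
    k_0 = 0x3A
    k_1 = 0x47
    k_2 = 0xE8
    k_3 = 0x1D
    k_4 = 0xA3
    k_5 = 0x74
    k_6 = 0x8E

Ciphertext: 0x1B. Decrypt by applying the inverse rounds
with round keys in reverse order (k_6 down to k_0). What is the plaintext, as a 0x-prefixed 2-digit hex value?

0xE7

s_0 = ciphertext = 0x1B
s_1 = InvRound(s_0, k_6) = 0x31
s_2 = InvRound(s_1, k_5) = 0xD3
s_3 = InvRound(s_2, k_4) = 0xCD
s_4 = InvRound(s_3, k_3) = 0x6C
s_5 = InvRound(s_4, k_2) = 0x36
s_6 = InvRound(s_5, k_1) = 0x73
s_7 = InvRound(s_6, k_0) = 0xE7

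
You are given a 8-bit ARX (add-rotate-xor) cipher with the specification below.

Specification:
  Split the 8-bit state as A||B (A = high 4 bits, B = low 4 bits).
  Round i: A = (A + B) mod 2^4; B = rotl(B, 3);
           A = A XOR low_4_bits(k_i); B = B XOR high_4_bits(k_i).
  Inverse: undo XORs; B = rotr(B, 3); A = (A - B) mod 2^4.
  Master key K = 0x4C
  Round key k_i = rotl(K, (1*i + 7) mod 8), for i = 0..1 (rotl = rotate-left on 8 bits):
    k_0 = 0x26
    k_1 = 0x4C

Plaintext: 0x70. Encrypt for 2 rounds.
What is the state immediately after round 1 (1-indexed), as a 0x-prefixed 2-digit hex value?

0x12

s_0 = plaintext = 0x70
s_1 = Round(s_0, k_0) = 0x12
s_2 = Round(s_1, k_1) = 0xF5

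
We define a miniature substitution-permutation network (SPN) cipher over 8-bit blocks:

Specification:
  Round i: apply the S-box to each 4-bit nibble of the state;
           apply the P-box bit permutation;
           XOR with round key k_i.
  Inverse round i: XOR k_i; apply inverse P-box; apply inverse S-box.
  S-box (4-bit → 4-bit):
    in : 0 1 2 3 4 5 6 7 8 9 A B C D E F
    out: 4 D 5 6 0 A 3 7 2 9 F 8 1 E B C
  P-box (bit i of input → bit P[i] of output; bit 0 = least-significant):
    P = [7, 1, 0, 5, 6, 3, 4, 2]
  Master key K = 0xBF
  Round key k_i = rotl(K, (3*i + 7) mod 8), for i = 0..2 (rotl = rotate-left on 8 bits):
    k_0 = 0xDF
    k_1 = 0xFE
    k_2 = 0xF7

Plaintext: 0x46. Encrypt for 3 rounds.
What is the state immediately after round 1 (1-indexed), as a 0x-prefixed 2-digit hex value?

s_0 = plaintext = 0x46
s_1 = Round(s_0, k_0) = 0x5D
s_2 = Round(s_1, k_1) = 0xD1
s_3 = Round(s_2, k_2) = 0x4A

0x5D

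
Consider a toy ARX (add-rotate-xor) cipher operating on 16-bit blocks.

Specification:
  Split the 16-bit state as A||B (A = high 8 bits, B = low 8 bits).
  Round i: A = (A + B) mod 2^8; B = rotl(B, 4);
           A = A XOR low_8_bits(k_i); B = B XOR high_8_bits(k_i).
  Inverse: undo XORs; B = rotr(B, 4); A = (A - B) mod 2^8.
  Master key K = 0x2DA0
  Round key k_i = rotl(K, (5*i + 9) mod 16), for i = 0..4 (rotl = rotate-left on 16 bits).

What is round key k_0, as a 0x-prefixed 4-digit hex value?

K = 0x2DA0
k_0 = rotl(K, (5*0+9) mod 16) = rotl(K, 9) = 0x405B

0x405B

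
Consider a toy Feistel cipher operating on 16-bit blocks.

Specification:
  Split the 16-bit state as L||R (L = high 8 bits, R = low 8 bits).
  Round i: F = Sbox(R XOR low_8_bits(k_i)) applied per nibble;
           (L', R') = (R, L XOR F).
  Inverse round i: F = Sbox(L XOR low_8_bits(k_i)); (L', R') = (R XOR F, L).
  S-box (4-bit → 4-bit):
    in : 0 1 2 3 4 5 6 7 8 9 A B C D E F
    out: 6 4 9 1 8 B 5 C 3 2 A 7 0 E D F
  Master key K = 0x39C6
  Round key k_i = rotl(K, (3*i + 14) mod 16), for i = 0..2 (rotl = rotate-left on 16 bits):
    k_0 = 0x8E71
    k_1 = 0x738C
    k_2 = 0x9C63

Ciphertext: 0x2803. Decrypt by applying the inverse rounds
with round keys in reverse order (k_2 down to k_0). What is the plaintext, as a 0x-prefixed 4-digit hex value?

0x9E4B

s_0 = ciphertext = 0x2803
s_1 = InvRound(s_0, k_2) = 0x8428
s_2 = InvRound(s_1, k_1) = 0x4B84
s_3 = InvRound(s_2, k_0) = 0x9E4B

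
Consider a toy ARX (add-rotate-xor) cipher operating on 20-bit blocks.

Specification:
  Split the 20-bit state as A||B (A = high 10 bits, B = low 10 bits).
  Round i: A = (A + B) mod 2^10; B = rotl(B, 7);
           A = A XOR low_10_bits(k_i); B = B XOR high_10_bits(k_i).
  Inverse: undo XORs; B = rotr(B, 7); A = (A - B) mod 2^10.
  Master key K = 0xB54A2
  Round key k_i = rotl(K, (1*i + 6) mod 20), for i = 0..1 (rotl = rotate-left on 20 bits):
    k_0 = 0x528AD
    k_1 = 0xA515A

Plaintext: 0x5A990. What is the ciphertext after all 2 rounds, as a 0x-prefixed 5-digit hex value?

0xA56BB

s_0 = plaintext = 0x5A990
s_1 = Round(s_0, k_0) = 0x95D78
s_2 = Round(s_1, k_1) = 0xA56BB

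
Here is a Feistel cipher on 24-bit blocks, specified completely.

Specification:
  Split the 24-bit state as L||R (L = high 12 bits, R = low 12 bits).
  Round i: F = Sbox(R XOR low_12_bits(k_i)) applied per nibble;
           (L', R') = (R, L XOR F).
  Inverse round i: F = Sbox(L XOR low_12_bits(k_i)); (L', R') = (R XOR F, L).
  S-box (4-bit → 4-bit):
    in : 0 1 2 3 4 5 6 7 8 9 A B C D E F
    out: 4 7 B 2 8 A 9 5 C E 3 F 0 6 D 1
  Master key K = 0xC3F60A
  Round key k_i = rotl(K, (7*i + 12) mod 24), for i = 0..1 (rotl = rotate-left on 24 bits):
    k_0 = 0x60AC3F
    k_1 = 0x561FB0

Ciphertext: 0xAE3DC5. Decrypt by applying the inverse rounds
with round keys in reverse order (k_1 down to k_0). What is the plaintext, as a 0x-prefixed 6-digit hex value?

s_0 = ciphertext = 0xAE3DC5
s_1 = InvRound(s_0, k_1) = 0x767AE3
s_2 = InvRound(s_1, k_0) = 0x54F767

0x54F767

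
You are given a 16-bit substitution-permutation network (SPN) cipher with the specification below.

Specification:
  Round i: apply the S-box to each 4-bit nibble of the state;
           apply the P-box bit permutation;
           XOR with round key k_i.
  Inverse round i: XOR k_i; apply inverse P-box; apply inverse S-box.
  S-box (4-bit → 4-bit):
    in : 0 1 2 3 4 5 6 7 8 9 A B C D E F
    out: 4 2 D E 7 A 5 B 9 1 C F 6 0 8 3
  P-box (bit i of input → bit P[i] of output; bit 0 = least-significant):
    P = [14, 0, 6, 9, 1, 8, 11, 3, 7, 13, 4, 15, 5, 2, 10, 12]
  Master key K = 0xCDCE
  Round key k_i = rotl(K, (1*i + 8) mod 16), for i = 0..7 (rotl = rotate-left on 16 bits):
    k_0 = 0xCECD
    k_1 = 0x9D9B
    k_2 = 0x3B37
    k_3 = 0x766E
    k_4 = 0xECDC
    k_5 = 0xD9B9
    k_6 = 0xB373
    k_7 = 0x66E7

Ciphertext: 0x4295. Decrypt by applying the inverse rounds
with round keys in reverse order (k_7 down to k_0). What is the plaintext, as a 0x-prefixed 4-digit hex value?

0x451E

s_0 = ciphertext = 0x4295
s_1 = InvRound(s_0, k_7) = 0x6C90
s_2 = InvRound(s_1, k_6) = 0x284B
s_3 = InvRound(s_2, k_5) = 0x8BF6
s_4 = InvRound(s_3, k_4) = 0x6178
s_5 = InvRound(s_4, k_3) = 0x30FE
s_6 = InvRound(s_5, k_2) = 0xD933
s_7 = InvRound(s_6, k_1) = 0x69E9
s_8 = InvRound(s_7, k_0) = 0x451E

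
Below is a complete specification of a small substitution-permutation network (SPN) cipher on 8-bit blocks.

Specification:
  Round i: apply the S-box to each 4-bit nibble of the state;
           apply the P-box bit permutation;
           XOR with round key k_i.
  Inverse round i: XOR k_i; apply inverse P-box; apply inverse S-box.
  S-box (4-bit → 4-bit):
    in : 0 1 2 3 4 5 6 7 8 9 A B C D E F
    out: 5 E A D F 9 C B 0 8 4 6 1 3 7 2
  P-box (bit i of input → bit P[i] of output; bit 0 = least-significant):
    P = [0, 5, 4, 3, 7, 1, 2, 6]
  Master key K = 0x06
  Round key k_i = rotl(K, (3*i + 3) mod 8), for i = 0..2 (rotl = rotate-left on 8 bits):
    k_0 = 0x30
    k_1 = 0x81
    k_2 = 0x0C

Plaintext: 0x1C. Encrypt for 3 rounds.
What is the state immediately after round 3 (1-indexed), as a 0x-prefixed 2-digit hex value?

0x58

s_0 = plaintext = 0x1C
s_1 = Round(s_0, k_0) = 0x77
s_2 = Round(s_1, k_1) = 0x6A
s_3 = Round(s_2, k_2) = 0x58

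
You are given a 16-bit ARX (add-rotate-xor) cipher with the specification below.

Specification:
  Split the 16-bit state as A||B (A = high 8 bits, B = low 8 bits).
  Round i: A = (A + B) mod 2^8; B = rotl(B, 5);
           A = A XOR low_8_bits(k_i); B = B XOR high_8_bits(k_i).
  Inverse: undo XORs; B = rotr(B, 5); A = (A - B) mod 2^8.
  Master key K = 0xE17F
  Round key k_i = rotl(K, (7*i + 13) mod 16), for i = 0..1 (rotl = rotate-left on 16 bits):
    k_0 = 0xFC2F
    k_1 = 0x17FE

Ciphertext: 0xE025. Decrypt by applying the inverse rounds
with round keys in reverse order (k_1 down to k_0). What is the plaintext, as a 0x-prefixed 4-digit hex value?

s_0 = ciphertext = 0xE025
s_1 = InvRound(s_0, k_1) = 0x8D91
s_2 = InvRound(s_1, k_0) = 0x376B

0x376B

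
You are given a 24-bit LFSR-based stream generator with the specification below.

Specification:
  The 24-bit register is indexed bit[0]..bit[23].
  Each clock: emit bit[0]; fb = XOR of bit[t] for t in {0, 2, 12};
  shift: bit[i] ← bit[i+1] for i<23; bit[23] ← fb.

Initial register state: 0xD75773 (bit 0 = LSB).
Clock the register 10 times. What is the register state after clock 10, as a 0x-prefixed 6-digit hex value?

reg_0 = 0xD75773
clock 1: out=1, reg = 0x6BABB9
clock 2: out=1, reg = 0xB5D5DC
clock 3: out=0, reg = 0x5AEAEE
clock 4: out=0, reg = 0xAD7577
clock 5: out=1, reg = 0xD6BABB
clock 6: out=1, reg = 0x6B5D5D
clock 7: out=1, reg = 0xB5AEAE
clock 8: out=0, reg = 0xDAD757
clock 9: out=1, reg = 0xED6BAB
clock 10: out=1, reg = 0xF6B5D5

0xF6B5D5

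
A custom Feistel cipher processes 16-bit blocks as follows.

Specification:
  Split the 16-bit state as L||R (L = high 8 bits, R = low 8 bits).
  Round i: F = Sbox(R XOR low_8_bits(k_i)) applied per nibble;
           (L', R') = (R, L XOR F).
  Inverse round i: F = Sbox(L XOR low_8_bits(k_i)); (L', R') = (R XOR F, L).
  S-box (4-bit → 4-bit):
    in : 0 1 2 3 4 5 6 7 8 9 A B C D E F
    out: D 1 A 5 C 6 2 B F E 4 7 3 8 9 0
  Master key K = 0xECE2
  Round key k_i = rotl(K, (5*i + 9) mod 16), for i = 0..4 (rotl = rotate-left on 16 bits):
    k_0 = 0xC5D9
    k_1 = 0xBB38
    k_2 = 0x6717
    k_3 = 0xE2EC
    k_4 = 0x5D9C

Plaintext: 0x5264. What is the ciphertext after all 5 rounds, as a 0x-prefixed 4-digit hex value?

s_0 = plaintext = 0x5264
s_1 = Round(s_0, k_0) = 0x642A
s_2 = Round(s_1, k_1) = 0x2A7E
s_3 = Round(s_2, k_2) = 0x7E04
s_4 = Round(s_3, k_3) = 0x04E1
s_5 = Round(s_4, k_4) = 0xE1BC

0xE1BC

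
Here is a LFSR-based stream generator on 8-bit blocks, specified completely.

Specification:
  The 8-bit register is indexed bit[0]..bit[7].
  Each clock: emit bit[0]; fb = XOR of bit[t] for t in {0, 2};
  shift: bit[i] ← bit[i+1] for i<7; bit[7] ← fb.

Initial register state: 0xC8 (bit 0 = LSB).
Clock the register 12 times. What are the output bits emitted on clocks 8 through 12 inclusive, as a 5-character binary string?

10101

reg_0 = 0xC8
clock 1: out=0, reg = 0x64
clock 2: out=0, reg = 0xB2
clock 3: out=0, reg = 0x59
clock 4: out=1, reg = 0xAC
clock 5: out=0, reg = 0xD6
clock 6: out=0, reg = 0xEB
clock 7: out=1, reg = 0xF5
clock 8: out=1, reg = 0x7A
clock 9: out=0, reg = 0x3D
clock 10: out=1, reg = 0x1E
clock 11: out=0, reg = 0x8F
clock 12: out=1, reg = 0x47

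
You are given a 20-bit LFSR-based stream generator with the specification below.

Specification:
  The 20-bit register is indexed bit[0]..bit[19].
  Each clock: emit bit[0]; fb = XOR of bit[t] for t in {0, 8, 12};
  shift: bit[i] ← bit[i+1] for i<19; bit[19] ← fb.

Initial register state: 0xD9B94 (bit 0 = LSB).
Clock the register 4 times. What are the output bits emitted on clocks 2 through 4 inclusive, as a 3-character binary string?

reg_0 = 0xD9B94
clock 1: out=0, reg = 0x6CDCA
clock 2: out=0, reg = 0xB66E5
clock 3: out=1, reg = 0xDB372
clock 4: out=0, reg = 0x6D9B9

010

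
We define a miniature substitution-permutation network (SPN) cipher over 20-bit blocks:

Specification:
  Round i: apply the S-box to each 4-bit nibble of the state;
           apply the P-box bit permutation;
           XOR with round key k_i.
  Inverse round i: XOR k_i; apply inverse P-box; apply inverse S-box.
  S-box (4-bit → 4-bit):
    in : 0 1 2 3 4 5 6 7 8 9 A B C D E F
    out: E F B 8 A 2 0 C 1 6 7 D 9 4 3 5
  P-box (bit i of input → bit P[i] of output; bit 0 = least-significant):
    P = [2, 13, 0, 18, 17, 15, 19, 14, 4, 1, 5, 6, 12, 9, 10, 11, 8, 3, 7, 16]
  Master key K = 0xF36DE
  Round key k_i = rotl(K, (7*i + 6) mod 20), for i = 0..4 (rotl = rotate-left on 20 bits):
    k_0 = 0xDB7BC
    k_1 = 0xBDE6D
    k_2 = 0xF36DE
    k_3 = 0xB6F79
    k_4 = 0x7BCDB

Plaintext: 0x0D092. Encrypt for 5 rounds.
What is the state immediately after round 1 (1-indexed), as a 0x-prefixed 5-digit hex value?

0x01352

s_0 = plaintext = 0x0D092
s_1 = Round(s_0, k_0) = 0x01352
s_2 = Round(s_1, k_1) = 0xE60A1
s_3 = Round(s_2, k_2) = 0x197B1
s_4 = Round(s_3, k_3) = 0x40894
s_5 = Round(s_4, k_4) = 0xA12C3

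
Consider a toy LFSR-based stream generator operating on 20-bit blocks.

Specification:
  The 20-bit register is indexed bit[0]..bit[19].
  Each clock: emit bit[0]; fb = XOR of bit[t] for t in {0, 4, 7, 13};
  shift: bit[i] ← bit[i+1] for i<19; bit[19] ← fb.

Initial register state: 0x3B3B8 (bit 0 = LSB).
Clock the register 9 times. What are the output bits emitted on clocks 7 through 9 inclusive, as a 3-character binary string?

011

reg_0 = 0x3B3B8
clock 1: out=0, reg = 0x9D9DC
clock 2: out=0, reg = 0x4ECEE
clock 3: out=0, reg = 0x27677
clock 4: out=1, reg = 0x93B3B
clock 5: out=1, reg = 0xC9D9D
clock 6: out=1, reg = 0xE4ECE
clock 7: out=0, reg = 0xF2767
clock 8: out=1, reg = 0x793B3
clock 9: out=1, reg = 0xBC9D9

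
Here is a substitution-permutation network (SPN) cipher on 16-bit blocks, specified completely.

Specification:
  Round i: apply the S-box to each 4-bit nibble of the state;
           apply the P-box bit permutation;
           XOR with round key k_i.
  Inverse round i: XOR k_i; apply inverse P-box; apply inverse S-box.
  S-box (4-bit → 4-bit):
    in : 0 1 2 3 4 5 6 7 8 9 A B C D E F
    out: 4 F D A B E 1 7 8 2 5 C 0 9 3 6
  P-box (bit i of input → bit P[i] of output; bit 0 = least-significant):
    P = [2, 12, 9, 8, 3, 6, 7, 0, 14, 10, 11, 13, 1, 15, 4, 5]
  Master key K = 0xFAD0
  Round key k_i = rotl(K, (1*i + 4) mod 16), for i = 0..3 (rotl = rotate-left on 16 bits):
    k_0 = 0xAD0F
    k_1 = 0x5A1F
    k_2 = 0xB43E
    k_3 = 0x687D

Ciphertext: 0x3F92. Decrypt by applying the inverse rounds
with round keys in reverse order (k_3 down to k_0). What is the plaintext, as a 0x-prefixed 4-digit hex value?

0x0543

s_0 = ciphertext = 0x3F92
s_1 = InvRound(s_0, k_3) = 0xDE11
s_2 = InvRound(s_1, k_2) = 0xD2DA
s_3 = InvRound(s_2, k_1) = 0x9056
s_4 = InvRound(s_3, k_0) = 0x0543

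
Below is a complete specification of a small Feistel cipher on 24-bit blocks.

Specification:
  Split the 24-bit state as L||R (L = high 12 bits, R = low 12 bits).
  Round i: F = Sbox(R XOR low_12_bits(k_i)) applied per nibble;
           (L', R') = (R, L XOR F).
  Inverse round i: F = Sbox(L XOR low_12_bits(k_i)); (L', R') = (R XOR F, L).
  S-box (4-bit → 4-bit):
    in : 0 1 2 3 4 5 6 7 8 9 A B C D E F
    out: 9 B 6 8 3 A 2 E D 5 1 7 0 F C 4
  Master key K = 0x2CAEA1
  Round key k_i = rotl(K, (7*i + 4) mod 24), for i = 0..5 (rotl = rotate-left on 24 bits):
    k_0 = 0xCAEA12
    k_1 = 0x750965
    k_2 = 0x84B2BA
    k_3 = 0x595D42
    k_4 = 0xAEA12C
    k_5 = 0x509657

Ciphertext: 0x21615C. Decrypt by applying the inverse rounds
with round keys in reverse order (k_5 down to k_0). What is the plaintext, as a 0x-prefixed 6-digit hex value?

0x0608D3

s_0 = ciphertext = 0x21615C
s_1 = InvRound(s_0, k_5) = 0x267216
s_2 = InvRound(s_1, k_4) = 0xA21267
s_3 = InvRound(s_2, k_3) = 0xC4FA21
s_4 = InvRound(s_3, k_2) = 0x66BC4F
s_5 = InvRound(s_4, k_1) = 0x8D366B
s_6 = InvRound(s_5, k_0) = 0x0608D3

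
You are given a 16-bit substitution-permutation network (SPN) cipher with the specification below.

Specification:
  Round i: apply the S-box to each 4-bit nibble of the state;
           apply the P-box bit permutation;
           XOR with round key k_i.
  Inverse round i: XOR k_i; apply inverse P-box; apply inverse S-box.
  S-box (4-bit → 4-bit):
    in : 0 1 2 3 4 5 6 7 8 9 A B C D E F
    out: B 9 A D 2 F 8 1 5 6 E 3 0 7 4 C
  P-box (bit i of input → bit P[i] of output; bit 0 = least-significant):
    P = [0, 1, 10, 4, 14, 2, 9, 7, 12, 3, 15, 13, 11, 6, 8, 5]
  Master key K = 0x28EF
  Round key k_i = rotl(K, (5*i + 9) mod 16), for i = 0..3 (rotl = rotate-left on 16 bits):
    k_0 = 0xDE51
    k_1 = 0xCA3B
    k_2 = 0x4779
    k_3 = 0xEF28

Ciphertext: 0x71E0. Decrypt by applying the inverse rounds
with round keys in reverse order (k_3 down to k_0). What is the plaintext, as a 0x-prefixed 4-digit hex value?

s_0 = ciphertext = 0x71E0
s_1 = InvRound(s_0, k_3) = 0xBDFE
s_2 = InvRound(s_1, k_2) = 0x735B
s_3 = InvRound(s_2, k_1) = 0x53CC
s_4 = InvRound(s_3, k_0) = 0x8923

0x8923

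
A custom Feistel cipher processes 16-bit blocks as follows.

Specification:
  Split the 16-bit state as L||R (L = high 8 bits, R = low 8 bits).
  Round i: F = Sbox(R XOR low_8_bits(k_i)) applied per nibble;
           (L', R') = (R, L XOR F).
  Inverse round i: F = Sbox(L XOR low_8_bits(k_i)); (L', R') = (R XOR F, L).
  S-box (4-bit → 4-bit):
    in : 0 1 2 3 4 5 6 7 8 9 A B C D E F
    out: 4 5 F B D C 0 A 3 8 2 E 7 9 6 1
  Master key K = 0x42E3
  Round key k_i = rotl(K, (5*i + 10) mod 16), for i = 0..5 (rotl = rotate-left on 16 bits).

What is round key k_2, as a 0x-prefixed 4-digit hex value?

0x2E34

K = 0x42E3
k_0 = rotl(K, (5*0+10) mod 16) = rotl(K, 10) = 0x8D0B
k_1 = rotl(K, (5*1+10) mod 16) = rotl(K, 15) = 0xA171
k_2 = rotl(K, (5*2+10) mod 16) = rotl(K, 4) = 0x2E34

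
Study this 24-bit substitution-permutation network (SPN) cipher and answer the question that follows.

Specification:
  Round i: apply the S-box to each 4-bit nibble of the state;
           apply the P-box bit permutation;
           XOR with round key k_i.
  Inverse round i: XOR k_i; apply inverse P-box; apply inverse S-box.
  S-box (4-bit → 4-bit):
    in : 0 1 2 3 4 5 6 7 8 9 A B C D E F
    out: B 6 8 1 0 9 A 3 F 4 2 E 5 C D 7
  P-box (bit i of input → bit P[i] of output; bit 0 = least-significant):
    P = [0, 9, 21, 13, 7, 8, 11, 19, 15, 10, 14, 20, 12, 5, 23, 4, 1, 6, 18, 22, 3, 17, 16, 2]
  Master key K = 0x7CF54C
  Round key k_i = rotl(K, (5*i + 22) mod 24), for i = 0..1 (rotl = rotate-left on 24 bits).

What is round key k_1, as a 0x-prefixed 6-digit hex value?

K = 0x7CF54C
k_0 = rotl(K, (5*0+22) mod 24) = rotl(K, 22) = 0x1F3D53
k_1 = rotl(K, (5*1+22) mod 24) = rotl(K, 3) = 0xE7AA63

0xE7AA63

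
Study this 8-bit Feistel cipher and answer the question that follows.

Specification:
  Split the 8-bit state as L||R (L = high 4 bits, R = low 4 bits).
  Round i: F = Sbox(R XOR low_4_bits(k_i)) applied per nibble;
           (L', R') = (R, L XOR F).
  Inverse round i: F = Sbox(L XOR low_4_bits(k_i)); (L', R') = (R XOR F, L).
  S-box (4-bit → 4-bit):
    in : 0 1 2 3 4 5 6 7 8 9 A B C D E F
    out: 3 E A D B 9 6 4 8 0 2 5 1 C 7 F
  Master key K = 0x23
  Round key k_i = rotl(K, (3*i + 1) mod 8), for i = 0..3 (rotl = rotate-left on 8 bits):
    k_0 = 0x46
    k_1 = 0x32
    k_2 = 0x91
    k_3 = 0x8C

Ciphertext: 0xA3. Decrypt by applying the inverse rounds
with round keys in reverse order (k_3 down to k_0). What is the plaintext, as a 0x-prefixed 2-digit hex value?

0x68

s_0 = ciphertext = 0xA3
s_1 = InvRound(s_0, k_3) = 0x5A
s_2 = InvRound(s_1, k_2) = 0x15
s_3 = InvRound(s_2, k_1) = 0x81
s_4 = InvRound(s_3, k_0) = 0x68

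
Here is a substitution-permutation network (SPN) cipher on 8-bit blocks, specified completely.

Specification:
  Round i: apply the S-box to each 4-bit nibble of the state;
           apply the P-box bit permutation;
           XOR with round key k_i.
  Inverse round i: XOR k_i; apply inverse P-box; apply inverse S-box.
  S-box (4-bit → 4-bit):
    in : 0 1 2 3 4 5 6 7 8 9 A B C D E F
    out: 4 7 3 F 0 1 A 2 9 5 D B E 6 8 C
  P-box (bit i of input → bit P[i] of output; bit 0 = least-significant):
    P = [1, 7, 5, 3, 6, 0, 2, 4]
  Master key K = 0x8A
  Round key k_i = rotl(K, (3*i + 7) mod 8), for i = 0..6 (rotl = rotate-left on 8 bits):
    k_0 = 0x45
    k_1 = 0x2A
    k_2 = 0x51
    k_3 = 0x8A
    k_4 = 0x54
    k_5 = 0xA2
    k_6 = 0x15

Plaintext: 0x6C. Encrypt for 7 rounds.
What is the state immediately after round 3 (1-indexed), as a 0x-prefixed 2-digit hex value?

s_0 = plaintext = 0x6C
s_1 = Round(s_0, k_0) = 0xFC
s_2 = Round(s_1, k_1) = 0x96
s_3 = Round(s_2, k_2) = 0x9D
s_4 = Round(s_3, k_3) = 0x6E
s_5 = Round(s_4, k_4) = 0x4D
s_6 = Round(s_5, k_5) = 0x02
s_7 = Round(s_6, k_6) = 0x93

0x9D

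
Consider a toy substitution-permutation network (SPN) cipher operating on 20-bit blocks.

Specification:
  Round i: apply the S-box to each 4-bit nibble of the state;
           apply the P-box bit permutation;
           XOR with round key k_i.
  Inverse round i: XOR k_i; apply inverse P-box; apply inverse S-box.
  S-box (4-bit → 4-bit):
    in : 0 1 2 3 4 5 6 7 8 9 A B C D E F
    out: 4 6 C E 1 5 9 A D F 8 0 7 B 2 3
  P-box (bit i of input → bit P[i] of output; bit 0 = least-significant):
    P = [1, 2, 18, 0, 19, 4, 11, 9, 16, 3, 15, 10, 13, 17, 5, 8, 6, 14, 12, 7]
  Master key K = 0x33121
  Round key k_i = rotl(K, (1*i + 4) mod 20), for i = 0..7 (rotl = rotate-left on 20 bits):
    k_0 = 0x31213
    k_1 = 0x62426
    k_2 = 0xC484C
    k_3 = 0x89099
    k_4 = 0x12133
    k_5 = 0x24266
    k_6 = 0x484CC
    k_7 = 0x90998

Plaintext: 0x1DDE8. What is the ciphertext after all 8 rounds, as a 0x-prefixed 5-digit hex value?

0xF5E30

s_0 = plaintext = 0x1DDE8
s_1 = Round(s_0, k_0) = 0x46708
s_2 = Round(s_1, k_1) = 0x2096D
s_3 = Round(s_2, k_2) = 0x5DEE3
s_4 = Round(s_3, k_3) = 0xEA1C4
s_5 = Round(s_4, k_4) = 0x9E829
s_6 = Round(s_5, k_5) = 0x59CA1
s_7 = Round(s_6, k_6) = 0x337A0
s_8 = Round(s_7, k_7) = 0xF5E30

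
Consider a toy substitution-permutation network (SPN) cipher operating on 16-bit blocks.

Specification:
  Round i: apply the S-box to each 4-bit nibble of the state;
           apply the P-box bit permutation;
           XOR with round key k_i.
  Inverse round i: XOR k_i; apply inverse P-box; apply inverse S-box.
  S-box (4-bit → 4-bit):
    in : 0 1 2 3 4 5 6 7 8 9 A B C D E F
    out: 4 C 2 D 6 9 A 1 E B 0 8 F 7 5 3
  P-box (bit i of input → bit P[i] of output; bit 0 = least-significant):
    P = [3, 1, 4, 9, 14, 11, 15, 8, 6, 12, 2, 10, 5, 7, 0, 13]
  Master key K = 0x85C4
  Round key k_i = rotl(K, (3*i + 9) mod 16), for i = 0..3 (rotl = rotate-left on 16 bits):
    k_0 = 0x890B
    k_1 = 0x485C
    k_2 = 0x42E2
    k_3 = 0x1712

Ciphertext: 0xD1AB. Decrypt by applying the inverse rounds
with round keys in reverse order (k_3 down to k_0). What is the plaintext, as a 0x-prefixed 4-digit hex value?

0xC518

s_0 = ciphertext = 0xD1AB
s_1 = InvRound(s_0, k_3) = 0xDBE3
s_2 = InvRound(s_1, k_2) = 0x028A
s_3 = InvRound(s_2, k_1) = 0x2EF8
s_4 = InvRound(s_3, k_0) = 0xC518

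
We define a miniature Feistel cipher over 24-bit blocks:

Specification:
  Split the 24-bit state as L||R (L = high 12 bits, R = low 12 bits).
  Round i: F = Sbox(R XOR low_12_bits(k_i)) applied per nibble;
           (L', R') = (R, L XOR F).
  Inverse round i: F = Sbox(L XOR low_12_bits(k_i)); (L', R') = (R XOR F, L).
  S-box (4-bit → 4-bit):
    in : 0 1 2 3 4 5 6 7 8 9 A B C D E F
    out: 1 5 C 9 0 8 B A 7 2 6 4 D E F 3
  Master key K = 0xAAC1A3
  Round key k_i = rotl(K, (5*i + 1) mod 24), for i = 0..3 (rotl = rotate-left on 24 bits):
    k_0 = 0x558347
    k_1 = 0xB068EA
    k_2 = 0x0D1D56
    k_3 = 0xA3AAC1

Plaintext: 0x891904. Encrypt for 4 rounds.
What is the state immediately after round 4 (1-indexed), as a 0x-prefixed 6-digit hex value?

0xDA7813

s_0 = plaintext = 0x891904
s_1 = Round(s_0, k_0) = 0x904E98
s_2 = Round(s_1, k_1) = 0xE982A8
s_3 = Round(s_2, k_2) = 0x2A8DA7
s_4 = Round(s_3, k_3) = 0xDA7813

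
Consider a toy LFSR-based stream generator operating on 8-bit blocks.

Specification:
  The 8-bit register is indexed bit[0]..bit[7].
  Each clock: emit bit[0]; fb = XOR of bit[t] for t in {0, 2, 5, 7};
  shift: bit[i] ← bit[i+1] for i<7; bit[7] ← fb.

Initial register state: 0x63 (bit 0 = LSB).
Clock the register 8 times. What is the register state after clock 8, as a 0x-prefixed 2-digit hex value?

reg_0 = 0x63
clock 1: out=1, reg = 0x31
clock 2: out=1, reg = 0x18
clock 3: out=0, reg = 0x0C
clock 4: out=0, reg = 0x86
clock 5: out=0, reg = 0x43
clock 6: out=1, reg = 0xA1
clock 7: out=1, reg = 0xD0
clock 8: out=0, reg = 0xE8

0xE8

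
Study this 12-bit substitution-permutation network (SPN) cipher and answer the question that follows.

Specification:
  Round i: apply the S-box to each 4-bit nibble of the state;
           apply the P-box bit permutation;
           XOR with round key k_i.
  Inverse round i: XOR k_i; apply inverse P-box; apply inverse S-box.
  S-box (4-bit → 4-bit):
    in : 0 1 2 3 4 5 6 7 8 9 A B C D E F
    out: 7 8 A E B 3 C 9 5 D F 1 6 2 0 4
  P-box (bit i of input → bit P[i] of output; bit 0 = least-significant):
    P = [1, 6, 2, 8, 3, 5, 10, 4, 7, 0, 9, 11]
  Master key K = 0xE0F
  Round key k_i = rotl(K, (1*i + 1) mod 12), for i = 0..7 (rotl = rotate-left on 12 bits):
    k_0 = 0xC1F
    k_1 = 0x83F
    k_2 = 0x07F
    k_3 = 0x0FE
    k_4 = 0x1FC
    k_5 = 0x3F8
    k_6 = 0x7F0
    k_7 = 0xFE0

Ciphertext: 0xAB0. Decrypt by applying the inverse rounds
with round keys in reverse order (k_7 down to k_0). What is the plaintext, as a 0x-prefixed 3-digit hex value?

s_0 = ciphertext = 0xAB0
s_1 = InvRound(s_0, k_7) = 0xE62
s_2 = InvRound(s_1, k_6) = 0x717
s_3 = InvRound(s_2, k_5) = 0x500
s_4 = InvRound(s_3, k_4) = 0xBAC
s_5 = InvRound(s_4, k_3) = 0x614
s_6 = InvRound(s_5, k_2) = 0xC05
s_7 = InvRound(s_6, k_1) = 0xEAB
s_8 = InvRound(s_7, k_0) = 0x82F

0x82F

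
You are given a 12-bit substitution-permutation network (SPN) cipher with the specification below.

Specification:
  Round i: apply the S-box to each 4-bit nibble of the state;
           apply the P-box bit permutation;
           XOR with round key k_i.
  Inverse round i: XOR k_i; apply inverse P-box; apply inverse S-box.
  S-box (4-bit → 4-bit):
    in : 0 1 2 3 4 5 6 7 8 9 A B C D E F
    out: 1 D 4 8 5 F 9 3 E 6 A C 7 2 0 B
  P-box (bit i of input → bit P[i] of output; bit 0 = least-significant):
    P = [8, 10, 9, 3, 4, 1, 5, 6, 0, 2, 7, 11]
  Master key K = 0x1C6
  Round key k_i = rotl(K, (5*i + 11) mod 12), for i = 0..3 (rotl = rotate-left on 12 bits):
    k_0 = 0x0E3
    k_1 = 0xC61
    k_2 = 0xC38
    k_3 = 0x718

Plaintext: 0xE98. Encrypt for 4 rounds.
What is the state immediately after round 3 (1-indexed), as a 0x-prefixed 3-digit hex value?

0xECA

s_0 = plaintext = 0xE98
s_1 = Round(s_0, k_0) = 0x6C9
s_2 = Round(s_1, k_1) = 0x252
s_3 = Round(s_2, k_2) = 0xECA
s_4 = Round(s_3, k_3) = 0x322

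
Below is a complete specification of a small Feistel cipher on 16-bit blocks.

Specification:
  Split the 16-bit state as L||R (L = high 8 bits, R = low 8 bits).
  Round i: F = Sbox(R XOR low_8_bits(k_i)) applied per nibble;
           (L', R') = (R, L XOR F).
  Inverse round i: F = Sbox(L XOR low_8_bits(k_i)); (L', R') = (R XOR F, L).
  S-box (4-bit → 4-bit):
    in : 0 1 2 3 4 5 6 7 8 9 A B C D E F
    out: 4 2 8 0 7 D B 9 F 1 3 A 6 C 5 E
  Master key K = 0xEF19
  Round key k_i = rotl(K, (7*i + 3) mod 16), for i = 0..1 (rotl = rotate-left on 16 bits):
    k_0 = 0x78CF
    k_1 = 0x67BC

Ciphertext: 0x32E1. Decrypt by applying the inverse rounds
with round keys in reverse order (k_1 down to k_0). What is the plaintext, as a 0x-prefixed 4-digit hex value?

0xF814

s_0 = ciphertext = 0x32E1
s_1 = InvRound(s_0, k_1) = 0x1432
s_2 = InvRound(s_1, k_0) = 0xF814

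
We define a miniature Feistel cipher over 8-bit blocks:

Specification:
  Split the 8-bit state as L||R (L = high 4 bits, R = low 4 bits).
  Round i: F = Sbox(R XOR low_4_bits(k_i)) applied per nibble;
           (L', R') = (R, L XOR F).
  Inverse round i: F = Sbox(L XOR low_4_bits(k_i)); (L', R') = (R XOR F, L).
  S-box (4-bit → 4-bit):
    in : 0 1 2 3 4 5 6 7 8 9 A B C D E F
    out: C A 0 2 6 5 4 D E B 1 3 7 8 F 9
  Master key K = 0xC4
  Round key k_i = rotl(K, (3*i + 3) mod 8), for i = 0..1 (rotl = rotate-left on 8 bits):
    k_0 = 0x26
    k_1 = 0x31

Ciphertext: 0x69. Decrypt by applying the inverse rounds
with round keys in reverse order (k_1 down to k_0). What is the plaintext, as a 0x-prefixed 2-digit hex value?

s_0 = ciphertext = 0x69
s_1 = InvRound(s_0, k_1) = 0x46
s_2 = InvRound(s_1, k_0) = 0x64

0x64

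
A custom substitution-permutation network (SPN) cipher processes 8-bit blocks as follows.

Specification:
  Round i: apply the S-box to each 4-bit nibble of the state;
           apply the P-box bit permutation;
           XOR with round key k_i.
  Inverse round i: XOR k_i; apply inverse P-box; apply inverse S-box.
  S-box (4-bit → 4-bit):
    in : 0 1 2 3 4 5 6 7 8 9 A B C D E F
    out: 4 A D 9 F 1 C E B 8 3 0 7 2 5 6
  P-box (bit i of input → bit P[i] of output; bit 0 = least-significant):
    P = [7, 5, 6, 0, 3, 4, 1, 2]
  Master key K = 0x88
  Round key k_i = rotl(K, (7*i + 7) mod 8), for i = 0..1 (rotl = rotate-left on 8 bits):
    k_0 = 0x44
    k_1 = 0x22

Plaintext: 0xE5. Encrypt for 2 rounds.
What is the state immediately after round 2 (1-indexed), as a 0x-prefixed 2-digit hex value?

s_0 = plaintext = 0xE5
s_1 = Round(s_0, k_0) = 0xCE
s_2 = Round(s_1, k_1) = 0xF8

0xF8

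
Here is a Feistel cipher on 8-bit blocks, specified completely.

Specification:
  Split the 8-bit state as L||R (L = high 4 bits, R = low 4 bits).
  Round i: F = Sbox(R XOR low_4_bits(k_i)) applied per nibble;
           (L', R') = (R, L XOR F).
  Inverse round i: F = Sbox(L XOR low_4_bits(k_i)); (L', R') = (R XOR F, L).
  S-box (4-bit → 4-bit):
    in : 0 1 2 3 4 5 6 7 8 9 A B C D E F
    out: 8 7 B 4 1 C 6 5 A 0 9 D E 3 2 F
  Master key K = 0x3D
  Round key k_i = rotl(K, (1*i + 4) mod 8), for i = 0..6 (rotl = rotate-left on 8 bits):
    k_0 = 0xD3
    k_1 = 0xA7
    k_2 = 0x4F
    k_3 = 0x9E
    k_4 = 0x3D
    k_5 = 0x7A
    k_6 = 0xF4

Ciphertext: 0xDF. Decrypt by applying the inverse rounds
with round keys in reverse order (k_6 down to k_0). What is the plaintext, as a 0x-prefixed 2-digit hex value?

s_0 = ciphertext = 0xDF
s_1 = InvRound(s_0, k_6) = 0xFD
s_2 = InvRound(s_1, k_5) = 0x1F
s_3 = InvRound(s_2, k_4) = 0x11
s_4 = InvRound(s_3, k_3) = 0xE1
s_5 = InvRound(s_4, k_2) = 0x6E
s_6 = InvRound(s_5, k_1) = 0x96
s_7 = InvRound(s_6, k_0) = 0xF9

0xF9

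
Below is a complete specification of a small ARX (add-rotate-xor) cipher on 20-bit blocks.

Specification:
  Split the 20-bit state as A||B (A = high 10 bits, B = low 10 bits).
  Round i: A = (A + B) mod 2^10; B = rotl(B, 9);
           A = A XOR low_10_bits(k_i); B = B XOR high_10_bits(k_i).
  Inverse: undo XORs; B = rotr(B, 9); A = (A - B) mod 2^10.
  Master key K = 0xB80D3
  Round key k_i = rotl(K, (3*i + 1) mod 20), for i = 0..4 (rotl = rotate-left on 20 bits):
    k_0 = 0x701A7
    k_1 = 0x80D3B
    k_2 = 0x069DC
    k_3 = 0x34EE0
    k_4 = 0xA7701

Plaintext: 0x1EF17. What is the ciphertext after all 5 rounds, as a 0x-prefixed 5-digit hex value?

s_0 = plaintext = 0x1EF17
s_1 = Round(s_0, k_0) = 0x8D64B
s_2 = Round(s_1, k_1) = 0x6ED26
s_3 = Round(s_2, k_2) = 0xCF489
s_4 = Round(s_3, k_3) = 0x49A97
s_5 = Round(s_4, k_4) = 0x2F1D6

0x2F1D6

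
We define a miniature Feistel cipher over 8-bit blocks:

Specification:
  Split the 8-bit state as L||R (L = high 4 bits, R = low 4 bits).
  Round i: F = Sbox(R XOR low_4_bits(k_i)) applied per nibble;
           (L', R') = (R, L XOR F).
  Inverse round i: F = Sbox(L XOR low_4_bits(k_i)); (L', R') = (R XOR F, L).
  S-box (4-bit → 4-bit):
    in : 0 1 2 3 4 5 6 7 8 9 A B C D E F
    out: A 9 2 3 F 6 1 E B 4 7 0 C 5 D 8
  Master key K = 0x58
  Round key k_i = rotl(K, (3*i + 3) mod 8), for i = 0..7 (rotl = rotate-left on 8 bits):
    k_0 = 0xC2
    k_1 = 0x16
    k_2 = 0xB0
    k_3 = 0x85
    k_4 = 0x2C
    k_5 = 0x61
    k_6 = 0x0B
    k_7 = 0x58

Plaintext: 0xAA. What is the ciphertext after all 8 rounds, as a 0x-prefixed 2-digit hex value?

s_0 = plaintext = 0xAA
s_1 = Round(s_0, k_0) = 0xA1
s_2 = Round(s_1, k_1) = 0x14
s_3 = Round(s_2, k_2) = 0x4E
s_4 = Round(s_3, k_3) = 0xE4
s_5 = Round(s_4, k_4) = 0x45
s_6 = Round(s_5, k_5) = 0x5B
s_7 = Round(s_6, k_6) = 0xBF
s_8 = Round(s_7, k_7) = 0xF5

0xF5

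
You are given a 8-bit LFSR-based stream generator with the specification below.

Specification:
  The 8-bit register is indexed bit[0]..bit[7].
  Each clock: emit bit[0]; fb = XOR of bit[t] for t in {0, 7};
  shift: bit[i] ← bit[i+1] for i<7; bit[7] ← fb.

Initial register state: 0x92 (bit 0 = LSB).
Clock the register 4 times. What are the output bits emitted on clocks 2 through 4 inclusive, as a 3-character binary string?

reg_0 = 0x92
clock 1: out=0, reg = 0xC9
clock 2: out=1, reg = 0x64
clock 3: out=0, reg = 0x32
clock 4: out=0, reg = 0x19

100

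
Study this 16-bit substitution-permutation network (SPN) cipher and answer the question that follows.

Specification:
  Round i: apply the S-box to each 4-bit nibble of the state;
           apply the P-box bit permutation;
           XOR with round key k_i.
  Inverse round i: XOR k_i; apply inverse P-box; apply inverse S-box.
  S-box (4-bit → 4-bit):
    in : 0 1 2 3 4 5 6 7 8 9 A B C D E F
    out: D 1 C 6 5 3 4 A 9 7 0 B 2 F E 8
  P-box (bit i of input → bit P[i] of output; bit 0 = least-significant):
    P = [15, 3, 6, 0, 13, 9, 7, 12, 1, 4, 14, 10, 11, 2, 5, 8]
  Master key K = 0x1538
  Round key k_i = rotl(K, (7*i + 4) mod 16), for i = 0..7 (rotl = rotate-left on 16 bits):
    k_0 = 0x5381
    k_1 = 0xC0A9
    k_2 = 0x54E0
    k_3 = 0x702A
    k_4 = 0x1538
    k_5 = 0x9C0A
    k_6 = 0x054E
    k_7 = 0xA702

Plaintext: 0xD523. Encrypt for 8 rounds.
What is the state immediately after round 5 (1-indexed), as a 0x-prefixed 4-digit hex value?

0xB86C

s_0 = plaintext = 0xD523
s_1 = Round(s_0, k_0) = 0x4A7F
s_2 = Round(s_1, k_1) = 0xDA88
s_3 = Round(s_2, k_2) = 0xEDC5
s_4 = Round(s_3, k_3) = 0xB714
s_5 = Round(s_4, k_4) = 0xB86C
s_6 = Round(s_5, k_5) = 0x9184
s_7 = Round(s_6, k_6) = 0xBD28
s_8 = Round(s_7, k_7) = 0x7A95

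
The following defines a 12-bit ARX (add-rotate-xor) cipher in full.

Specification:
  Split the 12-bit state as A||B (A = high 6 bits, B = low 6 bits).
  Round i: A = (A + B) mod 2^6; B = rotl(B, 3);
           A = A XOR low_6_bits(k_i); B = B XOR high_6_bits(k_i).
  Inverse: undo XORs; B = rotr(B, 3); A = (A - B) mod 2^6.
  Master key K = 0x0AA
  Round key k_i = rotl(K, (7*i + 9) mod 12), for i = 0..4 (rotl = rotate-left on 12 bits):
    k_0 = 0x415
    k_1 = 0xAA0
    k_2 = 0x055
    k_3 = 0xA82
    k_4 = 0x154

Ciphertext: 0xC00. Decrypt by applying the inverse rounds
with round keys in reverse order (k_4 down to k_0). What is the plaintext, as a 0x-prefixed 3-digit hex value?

0xDA2

s_0 = ciphertext = 0xC00
s_1 = InvRound(s_0, k_4) = 0xF28
s_2 = InvRound(s_1, k_3) = 0xB90
s_3 = InvRound(s_2, k_2) = 0xC4A
s_4 = InvRound(s_3, k_1) = 0x344
s_5 = InvRound(s_4, k_0) = 0xDA2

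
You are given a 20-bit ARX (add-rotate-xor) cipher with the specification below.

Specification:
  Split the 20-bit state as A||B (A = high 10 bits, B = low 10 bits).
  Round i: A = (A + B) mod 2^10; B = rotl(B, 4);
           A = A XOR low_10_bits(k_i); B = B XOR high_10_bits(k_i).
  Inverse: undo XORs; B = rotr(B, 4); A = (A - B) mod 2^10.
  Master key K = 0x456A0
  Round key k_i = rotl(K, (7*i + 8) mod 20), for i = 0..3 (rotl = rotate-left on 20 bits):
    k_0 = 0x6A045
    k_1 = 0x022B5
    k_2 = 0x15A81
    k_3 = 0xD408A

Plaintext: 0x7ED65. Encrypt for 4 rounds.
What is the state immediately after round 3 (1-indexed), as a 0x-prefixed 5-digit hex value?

0xFBD29

s_0 = plaintext = 0x7ED65
s_1 = Round(s_0, k_0) = 0xC97FD
s_2 = Round(s_1, k_1) = 0x65FD7
s_3 = Round(s_2, k_2) = 0xFBD29
s_4 = Round(s_3, k_3) = 0x649C4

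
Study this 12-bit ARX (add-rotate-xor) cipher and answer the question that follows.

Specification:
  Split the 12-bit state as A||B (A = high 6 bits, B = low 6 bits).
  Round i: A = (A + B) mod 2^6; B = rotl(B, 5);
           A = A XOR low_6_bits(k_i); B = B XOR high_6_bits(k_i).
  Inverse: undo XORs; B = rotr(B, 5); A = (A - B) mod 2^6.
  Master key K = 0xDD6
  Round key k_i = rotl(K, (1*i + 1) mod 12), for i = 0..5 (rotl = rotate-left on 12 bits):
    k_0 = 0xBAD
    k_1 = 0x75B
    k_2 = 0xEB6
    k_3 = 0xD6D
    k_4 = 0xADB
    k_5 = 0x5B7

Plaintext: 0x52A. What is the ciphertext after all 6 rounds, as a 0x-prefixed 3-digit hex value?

s_0 = plaintext = 0x52A
s_1 = Round(s_0, k_0) = 0x4FB
s_2 = Round(s_1, k_1) = 0x560
s_3 = Round(s_2, k_2) = 0x0EA
s_4 = Round(s_3, k_3) = 0x020
s_5 = Round(s_4, k_4) = 0xEFB
s_6 = Round(s_5, k_5) = 0x06B

0x06B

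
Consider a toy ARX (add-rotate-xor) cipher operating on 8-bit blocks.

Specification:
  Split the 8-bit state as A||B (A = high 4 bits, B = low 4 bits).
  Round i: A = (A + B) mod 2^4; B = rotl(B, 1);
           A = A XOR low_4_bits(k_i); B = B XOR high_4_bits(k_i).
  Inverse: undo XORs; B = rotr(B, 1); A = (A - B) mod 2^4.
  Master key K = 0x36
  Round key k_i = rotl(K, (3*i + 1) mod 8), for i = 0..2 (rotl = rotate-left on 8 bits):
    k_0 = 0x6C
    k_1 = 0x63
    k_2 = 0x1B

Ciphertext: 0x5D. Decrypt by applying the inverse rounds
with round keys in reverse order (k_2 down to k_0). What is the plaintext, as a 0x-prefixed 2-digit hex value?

s_0 = ciphertext = 0x5D
s_1 = InvRound(s_0, k_2) = 0x86
s_2 = InvRound(s_1, k_1) = 0xB0
s_3 = InvRound(s_2, k_0) = 0x43

0x43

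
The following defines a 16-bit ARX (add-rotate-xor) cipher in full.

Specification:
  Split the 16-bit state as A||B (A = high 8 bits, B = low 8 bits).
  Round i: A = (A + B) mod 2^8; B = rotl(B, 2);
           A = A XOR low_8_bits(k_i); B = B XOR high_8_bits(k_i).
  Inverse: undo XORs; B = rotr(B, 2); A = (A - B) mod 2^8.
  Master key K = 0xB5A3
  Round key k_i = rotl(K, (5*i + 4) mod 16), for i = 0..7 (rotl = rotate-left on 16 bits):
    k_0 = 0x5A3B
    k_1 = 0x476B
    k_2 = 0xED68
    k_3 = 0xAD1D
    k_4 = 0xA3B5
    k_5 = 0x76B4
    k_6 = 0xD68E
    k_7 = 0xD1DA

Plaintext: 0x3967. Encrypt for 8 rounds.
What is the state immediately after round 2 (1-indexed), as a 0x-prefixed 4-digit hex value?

0x0958

s_0 = plaintext = 0x3967
s_1 = Round(s_0, k_0) = 0x9BC7
s_2 = Round(s_1, k_1) = 0x0958
s_3 = Round(s_2, k_2) = 0x098C
s_4 = Round(s_3, k_3) = 0x889F
s_5 = Round(s_4, k_4) = 0x92DD
s_6 = Round(s_5, k_5) = 0xDB01
s_7 = Round(s_6, k_6) = 0x52D2
s_8 = Round(s_7, k_7) = 0xFE9A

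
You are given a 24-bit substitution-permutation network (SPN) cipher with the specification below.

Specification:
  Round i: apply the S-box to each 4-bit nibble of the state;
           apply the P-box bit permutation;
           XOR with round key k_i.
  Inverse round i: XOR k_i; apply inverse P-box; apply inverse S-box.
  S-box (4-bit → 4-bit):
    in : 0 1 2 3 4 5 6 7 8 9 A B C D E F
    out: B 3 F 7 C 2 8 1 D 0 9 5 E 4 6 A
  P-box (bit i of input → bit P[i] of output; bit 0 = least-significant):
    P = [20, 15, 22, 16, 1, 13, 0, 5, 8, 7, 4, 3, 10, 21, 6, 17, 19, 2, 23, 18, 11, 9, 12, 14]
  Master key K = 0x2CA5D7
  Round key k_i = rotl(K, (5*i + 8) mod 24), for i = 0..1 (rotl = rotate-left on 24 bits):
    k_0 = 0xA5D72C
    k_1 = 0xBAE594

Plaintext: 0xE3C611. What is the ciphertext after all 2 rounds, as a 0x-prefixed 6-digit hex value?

0xED6F30

s_0 = plaintext = 0xE3C611
s_1 = Round(s_0, k_0) = 0x1F6562
s_2 = Round(s_1, k_1) = 0xED6F30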